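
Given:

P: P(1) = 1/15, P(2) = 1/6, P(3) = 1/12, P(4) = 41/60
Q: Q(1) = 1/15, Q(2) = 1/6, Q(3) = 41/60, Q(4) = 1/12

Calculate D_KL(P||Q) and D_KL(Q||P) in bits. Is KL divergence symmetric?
D_KL(P||Q) = 1.8214 bits, D_KL(Q||P) = 1.8214 bits. The two values coincide for this particular pair, but no — KL divergence is not symmetric in general.

D_KL(P||Q) = Σ P(x) log₂(P(x)/Q(x))

Computing term by term:
  P(1)·log₂(P(1)/Q(1)) = (1/15)·log₂((1/15)/(1/15)) = 0.00000
  P(2)·log₂(P(2)/Q(2)) = (1/6)·log₂((1/6)/(1/6)) = 0.00000
  P(3)·log₂(P(3)/Q(3)) = (1/12)·log₂((1/12)/(41/60)) = -0.25297
  P(4)·log₂(P(4)/Q(4)) = (41/60)·log₂((41/60)/(1/12)) = 2.07434

D_KL(P||Q) = 0.00000 + 0.00000 - 0.25297 + 2.07434 = 1.82137 ≈ 1.8214 bits

D_KL(Q||P) = Σ Q(x) log₂(Q(x)/P(x))

Computing term by term:
  Q(1)·log₂(Q(1)/P(1)) = (1/15)·log₂((1/15)/(1/15)) = 0.00000
  Q(2)·log₂(Q(2)/P(2)) = (1/6)·log₂((1/6)/(1/6)) = 0.00000
  Q(3)·log₂(Q(3)/P(3)) = (41/60)·log₂((41/60)/(1/12)) = 2.07434
  Q(4)·log₂(Q(4)/P(4)) = (1/12)·log₂((1/12)/(41/60)) = -0.25297

D_KL(Q||P) = 0.00000 + 0.00000 + 2.07434 - 0.25297 = 1.82137 ≈ 1.8214 bits

These ARE equal here. Q is P with outcomes relabeled (Q(3) = P(4), Q(4) = P(3)) by a relabeling that is its own inverse, so the two sums contain exactly the same terms in a different order. This is a special case — KL divergence is not symmetric in general: D_KL(P||Q) ≠ D_KL(Q||P) for most P, Q.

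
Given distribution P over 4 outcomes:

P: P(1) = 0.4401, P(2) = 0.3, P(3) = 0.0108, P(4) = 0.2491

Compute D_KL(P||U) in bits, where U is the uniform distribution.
0.3877 bits

U(i) = 1/4 for all i

D_KL(P||U) = Σ P(x) log₂(P(x) / (1/4))
           = Σ P(x) log₂(P(x)) + log₂(4)
           = log₂(4) - H(P)

H(P) = -Σ P(x) log₂(P(x)):
  -P(1)·log₂(P(1)) = -(0.4401)·log₂(0.4401) = 0.52112
  -P(2)·log₂(P(2)) = -(0.3)·log₂(0.3) = 0.52109
  -P(3)·log₂(P(3)) = -(0.0108)·log₂(0.0108) = 0.07055
  -P(4)·log₂(P(4)) = -(0.2491)·log₂(0.2491) = 0.49950
H(P) = 0.52112 + 0.52109 + 0.07055 + 0.49950 = 1.61226 bits

log₂(4) = 2.00000 bits

D_KL(P||U) = 2.00000 - 1.61226 = 0.38774 ≈ 0.3877 bits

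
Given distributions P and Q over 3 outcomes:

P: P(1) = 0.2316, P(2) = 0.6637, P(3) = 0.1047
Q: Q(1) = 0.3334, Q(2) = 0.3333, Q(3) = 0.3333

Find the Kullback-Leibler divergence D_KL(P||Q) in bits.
0.3629 bits

D_KL(P||Q) = Σ P(x) log₂(P(x)/Q(x))

Computing term by term:
  P(1)·log₂(P(1)/Q(1)) = 0.2316·log₂(0.2316/0.3334) = -0.12173
  P(2)·log₂(P(2)/Q(2)) = 0.6637·log₂(0.6637/0.3333) = 0.65953
  P(3)·log₂(P(3)/Q(3)) = 0.1047·log₂(0.1047/0.3333) = -0.17491

D_KL(P||Q) = -0.12173 + 0.65953 - 0.17491 = 0.36289 ≈ 0.3629 bits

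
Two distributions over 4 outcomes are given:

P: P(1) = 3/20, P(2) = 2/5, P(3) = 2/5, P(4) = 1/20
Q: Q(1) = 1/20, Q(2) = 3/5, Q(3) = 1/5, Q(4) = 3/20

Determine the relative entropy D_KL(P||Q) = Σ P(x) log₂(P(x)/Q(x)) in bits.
0.3245 bits

D_KL(P||Q) = Σ P(x) log₂(P(x)/Q(x))

Computing term by term:
  P(1)·log₂(P(1)/Q(1)) = (3/20)·log₂((3/20)/(1/20)) = 0.23774
  P(2)·log₂(P(2)/Q(2)) = (2/5)·log₂((2/5)/(3/5)) = -0.23399
  P(3)·log₂(P(3)/Q(3)) = (2/5)·log₂((2/5)/(1/5)) = 0.40000
  P(4)·log₂(P(4)/Q(4)) = (1/20)·log₂((1/20)/(3/20)) = -0.07925

D_KL(P||Q) = 0.23774 - 0.23399 + 0.40000 - 0.07925 = 0.32450 ≈ 0.3245 bits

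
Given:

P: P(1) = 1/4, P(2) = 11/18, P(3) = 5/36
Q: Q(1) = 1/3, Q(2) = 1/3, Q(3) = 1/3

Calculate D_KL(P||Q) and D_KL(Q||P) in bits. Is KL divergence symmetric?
D_KL(P||Q) = 0.2552 bits, D_KL(Q||P) = 0.2679 bits. No, KL divergence is not symmetric.

D_KL(P||Q) = Σ P(x) log₂(P(x)/Q(x))

Computing term by term:
  P(1)·log₂(P(1)/Q(1)) = (1/4)·log₂((1/4)/(1/3)) = -0.10376
  P(2)·log₂(P(2)/Q(2)) = (11/18)·log₂((11/18)/(1/3)) = 0.53440
  P(3)·log₂(P(3)/Q(3)) = (5/36)·log₂((5/36)/(1/3)) = -0.17542

D_KL(P||Q) = -0.10376 + 0.53440 - 0.17542 = 0.25522 ≈ 0.2552 bits

D_KL(Q||P) = Σ Q(x) log₂(Q(x)/P(x))

Computing term by term:
  Q(1)·log₂(Q(1)/P(1)) = (1/3)·log₂((1/3)/(1/4)) = 0.13835
  Q(2)·log₂(Q(2)/P(2)) = (1/3)·log₂((1/3)/(11/18)) = -0.29149
  Q(3)·log₂(Q(3)/P(3)) = (1/3)·log₂((1/3)/(5/36)) = 0.42101

D_KL(Q||P) = 0.13835 - 0.29149 + 0.42101 = 0.26787 ≈ 0.2679 bits

These are NOT equal (difference: 0.0127 bits). KL divergence is asymmetric: D_KL(P||Q) ≠ D_KL(Q||P) in general.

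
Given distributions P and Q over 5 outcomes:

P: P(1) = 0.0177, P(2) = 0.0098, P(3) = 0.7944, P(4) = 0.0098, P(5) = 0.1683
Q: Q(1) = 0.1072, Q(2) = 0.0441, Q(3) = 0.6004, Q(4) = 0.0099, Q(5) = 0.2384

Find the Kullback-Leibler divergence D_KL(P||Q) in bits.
0.1689 bits

D_KL(P||Q) = Σ P(x) log₂(P(x)/Q(x))

Computing term by term:
  P(1)·log₂(P(1)/Q(1)) = 0.0177·log₂(0.0177/0.1072) = -0.04599
  P(2)·log₂(P(2)/Q(2)) = 0.0098·log₂(0.0098/0.0441) = -0.02127
  P(3)·log₂(P(3)/Q(3)) = 0.7944·log₂(0.7944/0.6004) = 0.32089
  P(4)·log₂(P(4)/Q(4)) = 0.0098·log₂(0.0098/0.0099) = -0.00014
  P(5)·log₂(P(5)/Q(5)) = 0.1683·log₂(0.1683/0.2384) = -0.08455

D_KL(P||Q) = -0.04599 - 0.02127 + 0.32089 - 0.00014 - 0.08455 = 0.16894 ≈ 0.1689 bits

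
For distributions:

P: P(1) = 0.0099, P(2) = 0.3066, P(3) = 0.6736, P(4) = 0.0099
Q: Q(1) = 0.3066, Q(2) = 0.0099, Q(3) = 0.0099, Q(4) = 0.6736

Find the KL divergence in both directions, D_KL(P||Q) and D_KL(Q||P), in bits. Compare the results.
D_KL(P||Q) = 5.5103 bits, D_KL(Q||P) = 5.5103 bits. The two directions give exactly the same value for this pair.

D_KL(P||Q) = Σ P(x) log₂(P(x)/Q(x))

Computing term by term:
  P(1)·log₂(P(1)/Q(1)) = 0.0099·log₂(0.0099/0.3066) = -0.04903
  P(2)·log₂(P(2)/Q(2)) = 0.3066·log₂(0.3066/0.0099) = 1.51852
  P(3)·log₂(P(3)/Q(3)) = 0.6736·log₂(0.6736/0.0099) = 4.10109
  P(4)·log₂(P(4)/Q(4)) = 0.0099·log₂(0.0099/0.6736) = -0.06027

D_KL(P||Q) = -0.04903 + 1.51852 + 4.10109 - 0.06027 = 5.51031 ≈ 5.5103 bits

D_KL(Q||P) = Σ Q(x) log₂(Q(x)/P(x))

Computing term by term:
  Q(1)·log₂(Q(1)/P(1)) = 0.3066·log₂(0.3066/0.0099) = 1.51852
  Q(2)·log₂(Q(2)/P(2)) = 0.0099·log₂(0.0099/0.3066) = -0.04903
  Q(3)·log₂(Q(3)/P(3)) = 0.0099·log₂(0.0099/0.6736) = -0.06027
  Q(4)·log₂(Q(4)/P(4)) = 0.6736·log₂(0.6736/0.0099) = 4.10109

D_KL(Q||P) = 1.51852 - 0.04903 - 0.06027 + 4.10109 = 5.51031 ≈ 5.5103 bits

These ARE equal here. Q is P with outcomes relabeled (Q(1) = P(2), Q(2) = P(1), Q(3) = P(4), Q(4) = P(3)) by a relabeling that is its own inverse, so the two sums contain exactly the same terms in a different order. This is a special case — KL divergence is not symmetric in general: D_KL(P||Q) ≠ D_KL(Q||P) for most P, Q.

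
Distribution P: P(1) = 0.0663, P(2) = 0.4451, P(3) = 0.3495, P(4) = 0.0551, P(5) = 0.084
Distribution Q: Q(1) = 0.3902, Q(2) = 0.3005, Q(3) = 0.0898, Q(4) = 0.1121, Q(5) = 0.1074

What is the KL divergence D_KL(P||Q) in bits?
0.6817 bits

D_KL(P||Q) = Σ P(x) log₂(P(x)/Q(x))

Computing term by term:
  P(1)·log₂(P(1)/Q(1)) = 0.0663·log₂(0.0663/0.3902) = -0.16954
  P(2)·log₂(P(2)/Q(2)) = 0.4451·log₂(0.4451/0.3005) = 0.25227
  P(3)·log₂(P(3)/Q(3)) = 0.3495·log₂(0.3495/0.0898) = 0.68520
  P(4)·log₂(P(4)/Q(4)) = 0.0551·log₂(0.0551/0.1121) = -0.05646
  P(5)·log₂(P(5)/Q(5)) = 0.084·log₂(0.084/0.1074) = -0.02978

D_KL(P||Q) = -0.16954 + 0.25227 + 0.68520 - 0.05646 - 0.02978 = 0.68169 ≈ 0.6817 bits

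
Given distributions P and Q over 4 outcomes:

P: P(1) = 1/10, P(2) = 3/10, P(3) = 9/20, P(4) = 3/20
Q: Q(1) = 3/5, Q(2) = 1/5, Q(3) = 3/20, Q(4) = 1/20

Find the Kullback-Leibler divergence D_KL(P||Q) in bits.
0.8680 bits

D_KL(P||Q) = Σ P(x) log₂(P(x)/Q(x))

Computing term by term:
  P(1)·log₂(P(1)/Q(1)) = (1/10)·log₂((1/10)/(3/5)) = -0.25850
  P(2)·log₂(P(2)/Q(2)) = (3/10)·log₂((3/10)/(1/5)) = 0.17549
  P(3)·log₂(P(3)/Q(3)) = (9/20)·log₂((9/20)/(3/20)) = 0.71323
  P(4)·log₂(P(4)/Q(4)) = (3/20)·log₂((3/20)/(1/20)) = 0.23774

D_KL(P||Q) = -0.25850 + 0.17549 + 0.71323 + 0.23774 = 0.86796 ≈ 0.8680 bits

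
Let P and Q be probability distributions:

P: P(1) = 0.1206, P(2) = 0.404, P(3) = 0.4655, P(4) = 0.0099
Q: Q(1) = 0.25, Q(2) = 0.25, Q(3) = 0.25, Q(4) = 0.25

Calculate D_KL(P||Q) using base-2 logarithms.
0.5243 bits

D_KL(P||Q) = Σ P(x) log₂(P(x)/Q(x))

Computing term by term:
  P(1)·log₂(P(1)/Q(1)) = 0.1206·log₂(0.1206/0.25) = -0.12683
  P(2)·log₂(P(2)/Q(2)) = 0.404·log₂(0.404/0.25) = 0.27974
  P(3)·log₂(P(3)/Q(3)) = 0.4655·log₂(0.4655/0.25) = 0.41749
  P(4)·log₂(P(4)/Q(4)) = 0.0099·log₂(0.0099/0.25) = -0.04612

D_KL(P||Q) = -0.12683 + 0.27974 + 0.41749 - 0.04612 = 0.52428 ≈ 0.5243 bits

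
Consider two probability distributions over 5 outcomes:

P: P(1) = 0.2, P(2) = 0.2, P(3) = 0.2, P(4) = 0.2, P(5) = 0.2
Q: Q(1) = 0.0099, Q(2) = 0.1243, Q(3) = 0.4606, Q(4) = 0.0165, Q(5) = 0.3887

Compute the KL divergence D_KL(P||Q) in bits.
1.2920 bits

D_KL(P||Q) = Σ P(x) log₂(P(x)/Q(x))

Computing term by term:
  P(1)·log₂(P(1)/Q(1)) = 0.2·log₂(0.2/0.0099) = 0.86729
  P(2)·log₂(P(2)/Q(2)) = 0.2·log₂(0.2/0.1243) = 0.13723
  P(3)·log₂(P(3)/Q(3)) = 0.2·log₂(0.2/0.4606) = -0.24070
  P(4)·log₂(P(4)/Q(4)) = 0.2·log₂(0.2/0.0165) = 0.71989
  P(5)·log₂(P(5)/Q(5)) = 0.2·log₂(0.2/0.3887) = -0.19173

D_KL(P||Q) = 0.86729 + 0.13723 - 0.24070 + 0.71989 - 0.19173 = 1.29198 ≈ 1.2920 bits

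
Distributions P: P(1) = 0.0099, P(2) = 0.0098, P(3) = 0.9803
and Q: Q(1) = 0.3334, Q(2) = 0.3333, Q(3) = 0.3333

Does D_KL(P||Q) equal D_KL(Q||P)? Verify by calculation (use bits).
D_KL(P||Q) = 1.4257 bits, D_KL(Q||P) = 2.8686 bits. No — D_KL(P||Q) ≠ D_KL(Q||P) for this pair.

D_KL(P||Q) = Σ P(x) log₂(P(x)/Q(x))

Computing term by term:
  P(1)·log₂(P(1)/Q(1)) = 0.0099·log₂(0.0099/0.3334) = -0.05023
  P(2)·log₂(P(2)/Q(2)) = 0.0098·log₂(0.0098/0.3333) = -0.04986
  P(3)·log₂(P(3)/Q(3)) = 0.9803·log₂(0.9803/0.3333) = 1.52574

D_KL(P||Q) = -0.05023 - 0.04986 + 1.52574 = 1.42565 ≈ 1.4257 bits

D_KL(Q||P) = Σ Q(x) log₂(Q(x)/P(x))

Computing term by term:
  Q(1)·log₂(Q(1)/P(1)) = 0.3334·log₂(0.3334/0.0099) = 1.69157
  Q(2)·log₂(Q(2)/P(2)) = 0.3333·log₂(0.3333/0.0098) = 1.69580
  Q(3)·log₂(Q(3)/P(3)) = 0.3333·log₂(0.3333/0.9803) = -0.51875

D_KL(Q||P) = 1.69157 + 1.69580 - 0.51875 = 2.86862 ≈ 2.8686 bits

These are NOT equal (difference: 1.4429 bits). KL divergence is asymmetric: D_KL(P||Q) ≠ D_KL(Q||P) in general.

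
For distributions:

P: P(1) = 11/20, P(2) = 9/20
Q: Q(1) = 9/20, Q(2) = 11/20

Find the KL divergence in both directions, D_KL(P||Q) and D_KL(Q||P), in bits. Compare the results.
D_KL(P||Q) = 0.0290 bits, D_KL(Q||P) = 0.0290 bits. The two directions give exactly the same value for this pair.

D_KL(P||Q) = Σ P(x) log₂(P(x)/Q(x))

Computing term by term:
  P(1)·log₂(P(1)/Q(1)) = (11/20)·log₂((11/20)/(9/20)) = 0.15923
  P(2)·log₂(P(2)/Q(2)) = (9/20)·log₂((9/20)/(11/20)) = -0.13028

D_KL(P||Q) = 0.15923 - 0.13028 = 0.02895 ≈ 0.0290 bits

D_KL(Q||P) = Σ Q(x) log₂(Q(x)/P(x))

Computing term by term:
  Q(1)·log₂(Q(1)/P(1)) = (9/20)·log₂((9/20)/(11/20)) = -0.13028
  Q(2)·log₂(Q(2)/P(2)) = (11/20)·log₂((11/20)/(9/20)) = 0.15923

D_KL(Q||P) = -0.13028 + 0.15923 = 0.02895 ≈ 0.0290 bits

These ARE equal here. Q is P with outcomes relabeled (Q(1) = P(2), Q(2) = P(1)) by a relabeling that is its own inverse, so the two sums contain exactly the same terms in a different order. This is a special case — KL divergence is not symmetric in general: D_KL(P||Q) ≠ D_KL(Q||P) for most P, Q.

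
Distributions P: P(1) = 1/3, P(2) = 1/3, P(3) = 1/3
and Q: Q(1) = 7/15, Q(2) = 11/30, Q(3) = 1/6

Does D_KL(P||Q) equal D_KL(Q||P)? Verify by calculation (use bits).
D_KL(P||Q) = 0.1257 bits, D_KL(Q||P) = 0.1103 bits. No — D_KL(P||Q) ≠ D_KL(Q||P) for this pair.

D_KL(P||Q) = Σ P(x) log₂(P(x)/Q(x))

Computing term by term:
  P(1)·log₂(P(1)/Q(1)) = (1/3)·log₂((1/3)/(7/15)) = -0.16181
  P(2)·log₂(P(2)/Q(2)) = (1/3)·log₂((1/3)/(11/30)) = -0.04583
  P(3)·log₂(P(3)/Q(3)) = (1/3)·log₂((1/3)/(1/6)) = 0.33333

D_KL(P||Q) = -0.16181 - 0.04583 + 0.33333 = 0.12569 ≈ 0.1257 bits

D_KL(Q||P) = Σ Q(x) log₂(Q(x)/P(x))

Computing term by term:
  Q(1)·log₂(Q(1)/P(1)) = (7/15)·log₂((7/15)/(1/3)) = 0.22653
  Q(2)·log₂(Q(2)/P(2)) = (11/30)·log₂((11/30)/(1/3)) = 0.05042
  Q(3)·log₂(Q(3)/P(3)) = (1/6)·log₂((1/6)/(1/3)) = -0.16667

D_KL(Q||P) = 0.22653 + 0.05042 - 0.16667 = 0.11028 ≈ 0.1103 bits

These are NOT equal (difference: 0.0154 bits). KL divergence is asymmetric: D_KL(P||Q) ≠ D_KL(Q||P) in general.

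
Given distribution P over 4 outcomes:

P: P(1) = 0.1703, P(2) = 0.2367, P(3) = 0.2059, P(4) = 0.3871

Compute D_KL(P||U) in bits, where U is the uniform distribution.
0.0735 bits

U(i) = 1/4 for all i

D_KL(P||U) = Σ P(x) log₂(P(x) / (1/4))
           = Σ P(x) log₂(P(x)) + log₂(4)
           = log₂(4) - H(P)

H(P) = -Σ P(x) log₂(P(x)):
  -P(1)·log₂(P(1)) = -(0.1703)·log₂(0.1703) = 0.43492
  -P(2)·log₂(P(2)) = -(0.2367)·log₂(0.2367) = 0.49207
  -P(3)·log₂(P(3)) = -(0.2059)·log₂(0.2059) = 0.46945
  -P(4)·log₂(P(4)) = -(0.3871)·log₂(0.3871) = 0.53003
H(P) = 0.43492 + 0.49207 + 0.46945 + 0.53003 = 1.92647 bits

log₂(4) = 2.00000 bits

D_KL(P||U) = 2.00000 - 1.92647 = 0.07353 ≈ 0.0735 bits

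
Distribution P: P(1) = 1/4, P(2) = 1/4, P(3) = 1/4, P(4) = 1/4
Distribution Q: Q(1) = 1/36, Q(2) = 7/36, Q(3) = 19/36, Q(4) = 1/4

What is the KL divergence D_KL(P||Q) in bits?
0.6136 bits

D_KL(P||Q) = Σ P(x) log₂(P(x)/Q(x))

Computing term by term:
  P(1)·log₂(P(1)/Q(1)) = (1/4)·log₂((1/4)/(1/36)) = 0.79248
  P(2)·log₂(P(2)/Q(2)) = (1/4)·log₂((1/4)/(7/36)) = 0.09064
  P(3)·log₂(P(3)/Q(3)) = (1/4)·log₂((1/4)/(19/36)) = -0.26950
  P(4)·log₂(P(4)/Q(4)) = (1/4)·log₂((1/4)/(1/4)) = 0.00000

D_KL(P||Q) = 0.79248 + 0.09064 - 0.26950 + 0.00000 = 0.61362 ≈ 0.6136 bits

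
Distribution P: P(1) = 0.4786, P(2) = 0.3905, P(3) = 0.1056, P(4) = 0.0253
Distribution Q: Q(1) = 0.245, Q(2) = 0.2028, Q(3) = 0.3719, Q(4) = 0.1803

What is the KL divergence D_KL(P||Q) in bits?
0.5680 bits

D_KL(P||Q) = Σ P(x) log₂(P(x)/Q(x))

Computing term by term:
  P(1)·log₂(P(1)/Q(1)) = 0.4786·log₂(0.4786/0.245) = 0.46235
  P(2)·log₂(P(2)/Q(2)) = 0.3905·log₂(0.3905/0.2028) = 0.36913
  P(3)·log₂(P(3)/Q(3)) = 0.1056·log₂(0.1056/0.3719) = -0.19180
  P(4)·log₂(P(4)/Q(4)) = 0.0253·log₂(0.0253/0.1803) = -0.07168

D_KL(P||Q) = 0.46235 + 0.36913 - 0.19180 - 0.07168 = 0.56800 ≈ 0.5680 bits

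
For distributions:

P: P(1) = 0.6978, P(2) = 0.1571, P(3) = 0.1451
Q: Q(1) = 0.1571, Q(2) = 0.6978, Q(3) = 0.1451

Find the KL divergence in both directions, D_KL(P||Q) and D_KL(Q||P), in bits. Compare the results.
D_KL(P||Q) = 1.1631 bits, D_KL(Q||P) = 1.1631 bits. The two directions give exactly the same value for this pair.

D_KL(P||Q) = Σ P(x) log₂(P(x)/Q(x))

Computing term by term:
  P(1)·log₂(P(1)/Q(1)) = 0.6978·log₂(0.6978/0.1571) = 1.50106
  P(2)·log₂(P(2)/Q(2)) = 0.1571·log₂(0.1571/0.6978) = -0.33794
  P(3)·log₂(P(3)/Q(3)) = 0.1451·log₂(0.1451/0.1451) = 0.00000

D_KL(P||Q) = 1.50106 - 0.33794 + 0.00000 = 1.16312 ≈ 1.1631 bits

D_KL(Q||P) = Σ Q(x) log₂(Q(x)/P(x))

Computing term by term:
  Q(1)·log₂(Q(1)/P(1)) = 0.1571·log₂(0.1571/0.6978) = -0.33794
  Q(2)·log₂(Q(2)/P(2)) = 0.6978·log₂(0.6978/0.1571) = 1.50106
  Q(3)·log₂(Q(3)/P(3)) = 0.1451·log₂(0.1451/0.1451) = 0.00000

D_KL(Q||P) = -0.33794 + 1.50106 + 0.00000 = 1.16312 ≈ 1.1631 bits

These ARE equal here. Q is P with outcomes relabeled (Q(1) = P(2), Q(2) = P(1)) by a relabeling that is its own inverse, so the two sums contain exactly the same terms in a different order. This is a special case — KL divergence is not symmetric in general: D_KL(P||Q) ≠ D_KL(Q||P) for most P, Q.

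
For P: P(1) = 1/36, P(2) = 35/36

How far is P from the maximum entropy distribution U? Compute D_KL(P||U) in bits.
0.8169 bits

U(i) = 1/2 for all i

D_KL(P||U) = Σ P(x) log₂(P(x) / (1/2))
           = Σ P(x) log₂(P(x)) + log₂(2)
           = log₂(2) - H(P)

H(P) = -Σ P(x) log₂(P(x)):
  -P(1)·log₂(P(1)) = -(1/36)·log₂(1/36) = 0.14361
  -P(2)·log₂(P(2)) = -(35/36)·log₂(35/36) = 0.03951
H(P) = 0.14361 + 0.03951 = 0.18312 bits

log₂(2) = 1.00000 bits

D_KL(P||U) = 1.00000 - 0.18312 = 0.81688 ≈ 0.8169 bits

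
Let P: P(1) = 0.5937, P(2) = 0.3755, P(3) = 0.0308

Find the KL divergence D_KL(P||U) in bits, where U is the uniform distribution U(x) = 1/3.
0.4531 bits

U(i) = 1/3 for all i

D_KL(P||U) = Σ P(x) log₂(P(x) / (1/3))
           = Σ P(x) log₂(P(x)) + log₂(3)
           = log₂(3) - H(P)

H(P) = -Σ P(x) log₂(P(x)):
  -P(1)·log₂(P(1)) = -(0.5937)·log₂(0.5937) = 0.44658
  -P(2)·log₂(P(2)) = -(0.3755)·log₂(0.3755) = 0.53062
  -P(3)·log₂(P(3)) = -(0.0308)·log₂(0.0308) = 0.15464
H(P) = 0.44658 + 0.53062 + 0.15464 = 1.13184 bits

log₂(3) = 1.58496 bits

D_KL(P||U) = 1.58496 - 1.13184 = 0.45312 ≈ 0.4531 bits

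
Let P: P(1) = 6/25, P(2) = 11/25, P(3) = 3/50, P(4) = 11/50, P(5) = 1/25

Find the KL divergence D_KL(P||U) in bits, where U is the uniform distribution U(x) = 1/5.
0.3968 bits

U(i) = 1/5 for all i

D_KL(P||U) = Σ P(x) log₂(P(x) / (1/5))
           = Σ P(x) log₂(P(x)) + log₂(5)
           = log₂(5) - H(P)

H(P) = -Σ P(x) log₂(P(x)):
  -P(1)·log₂(P(1)) = -(6/25)·log₂(6/25) = 0.49413
  -P(2)·log₂(P(2)) = -(11/25)·log₂(11/25) = 0.52115
  -P(3)·log₂(P(3)) = -(3/50)·log₂(3/50) = 0.24353
  -P(4)·log₂(P(4)) = -(11/50)·log₂(11/50) = 0.48057
  -P(5)·log₂(P(5)) = -(1/25)·log₂(1/25) = 0.18575
H(P) = 0.49413 + 0.52115 + 0.24353 + 0.48057 + 0.18575 = 1.92513 bits

log₂(5) = 2.32193 bits

D_KL(P||U) = 2.32193 - 1.92513 = 0.39680 ≈ 0.3968 bits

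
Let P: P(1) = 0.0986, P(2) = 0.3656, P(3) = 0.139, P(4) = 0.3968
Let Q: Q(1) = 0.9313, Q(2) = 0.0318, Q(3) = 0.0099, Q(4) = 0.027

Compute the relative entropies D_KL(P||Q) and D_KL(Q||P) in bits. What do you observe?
D_KL(P||Q) = 3.0370 bits, D_KL(Q||P) = 2.7626 bits. The two directions give different values (D_KL(P||Q) exceeds D_KL(Q||P) by 0.2744 bits): KL divergence is asymmetric.

D_KL(P||Q) = Σ P(x) log₂(P(x)/Q(x))

Computing term by term:
  P(1)·log₂(P(1)/Q(1)) = 0.0986·log₂(0.0986/0.9313) = -0.31942
  P(2)·log₂(P(2)/Q(2)) = 0.3656·log₂(0.3656/0.0318) = 1.28807
  P(3)·log₂(P(3)/Q(3)) = 0.139·log₂(0.139/0.0099) = 0.52980
  P(4)·log₂(P(4)/Q(4)) = 0.3968·log₂(0.3968/0.027) = 1.53854

D_KL(P||Q) = -0.31942 + 1.28807 + 0.52980 + 1.53854 = 3.03699 ≈ 3.0370 bits

D_KL(Q||P) = Σ Q(x) log₂(Q(x)/P(x))

Computing term by term:
  Q(1)·log₂(Q(1)/P(1)) = 0.9313·log₂(0.9313/0.0986) = 3.01703
  Q(2)·log₂(Q(2)/P(2)) = 0.0318·log₂(0.0318/0.3656) = -0.11204
  Q(3)·log₂(Q(3)/P(3)) = 0.0099·log₂(0.0099/0.139) = -0.03773
  Q(4)·log₂(Q(4)/P(4)) = 0.027·log₂(0.027/0.3968) = -0.10469

D_KL(Q||P) = 3.01703 - 0.11204 - 0.03773 - 0.10469 = 2.76257 ≈ 2.7626 bits

These are NOT equal (difference: 0.2744 bits). KL divergence is asymmetric: D_KL(P||Q) ≠ D_KL(Q||P) in general.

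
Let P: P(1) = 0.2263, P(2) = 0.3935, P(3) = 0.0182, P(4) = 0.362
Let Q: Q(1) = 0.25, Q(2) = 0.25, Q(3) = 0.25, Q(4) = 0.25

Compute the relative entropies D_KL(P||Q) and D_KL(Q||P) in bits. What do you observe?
D_KL(P||Q) = 0.3495 bits, D_KL(Q||P) = 0.6838 bits. The two directions give different values (D_KL(Q||P) exceeds D_KL(P||Q) by 0.3343 bits): KL divergence is asymmetric.

D_KL(P||Q) = Σ P(x) log₂(P(x)/Q(x))

Computing term by term:
  P(1)·log₂(P(1)/Q(1)) = 0.2263·log₂(0.2263/0.25) = -0.03252
  P(2)·log₂(P(2)/Q(2)) = 0.3935·log₂(0.3935/0.25) = 0.25752
  P(3)·log₂(P(3)/Q(3)) = 0.0182·log₂(0.0182/0.25) = -0.06879
  P(4)·log₂(P(4)/Q(4)) = 0.362·log₂(0.362/0.25) = 0.19333

D_KL(P||Q) = -0.03252 + 0.25752 - 0.06879 + 0.19333 = 0.34954 ≈ 0.3495 bits

D_KL(Q||P) = Σ Q(x) log₂(Q(x)/P(x))

Computing term by term:
  Q(1)·log₂(Q(1)/P(1)) = 0.25·log₂(0.25/0.2263) = 0.03592
  Q(2)·log₂(Q(2)/P(2)) = 0.25·log₂(0.25/0.3935) = -0.16361
  Q(3)·log₂(Q(3)/P(3)) = 0.25·log₂(0.25/0.0182) = 0.94498
  Q(4)·log₂(Q(4)/P(4)) = 0.25·log₂(0.25/0.362) = -0.13352

D_KL(Q||P) = 0.03592 - 0.16361 + 0.94498 - 0.13352 = 0.68377 ≈ 0.6838 bits

These are NOT equal (difference: 0.3343 bits). KL divergence is asymmetric: D_KL(P||Q) ≠ D_KL(Q||P) in general.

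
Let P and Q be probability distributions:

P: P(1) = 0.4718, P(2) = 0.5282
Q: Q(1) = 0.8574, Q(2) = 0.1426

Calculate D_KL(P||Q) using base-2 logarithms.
0.5912 bits

D_KL(P||Q) = Σ P(x) log₂(P(x)/Q(x))

Computing term by term:
  P(1)·log₂(P(1)/Q(1)) = 0.4718·log₂(0.4718/0.8574) = -0.40659
  P(2)·log₂(P(2)/Q(2)) = 0.5282·log₂(0.5282/0.1426) = 0.99783

D_KL(P||Q) = -0.40659 + 0.99783 = 0.59124 ≈ 0.5912 bits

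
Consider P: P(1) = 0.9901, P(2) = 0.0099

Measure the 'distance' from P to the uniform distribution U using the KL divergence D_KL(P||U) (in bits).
0.9199 bits

U(i) = 1/2 for all i

D_KL(P||U) = Σ P(x) log₂(P(x) / (1/2))
           = Σ P(x) log₂(P(x)) + log₂(2)
           = log₂(2) - H(P)

H(P) = -Σ P(x) log₂(P(x)):
  -P(1)·log₂(P(1)) = -(0.9901)·log₂(0.9901) = 0.01421
  -P(2)·log₂(P(2)) = -(0.0099)·log₂(0.0099) = 0.06592
H(P) = 0.01421 + 0.06592 = 0.08013 bits

log₂(2) = 1.00000 bits

D_KL(P||U) = 1.00000 - 0.08013 = 0.91987 ≈ 0.9199 bits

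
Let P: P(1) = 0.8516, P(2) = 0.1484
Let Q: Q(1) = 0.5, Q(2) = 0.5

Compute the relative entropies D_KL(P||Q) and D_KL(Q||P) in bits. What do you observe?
D_KL(P||Q) = 0.3942 bits, D_KL(Q||P) = 0.4921 bits. The two directions give different values (D_KL(Q||P) exceeds D_KL(P||Q) by 0.0979 bits): KL divergence is asymmetric.

D_KL(P||Q) = Σ P(x) log₂(P(x)/Q(x))

Computing term by term:
  P(1)·log₂(P(1)/Q(1)) = 0.8516·log₂(0.8516/0.5) = 0.65424
  P(2)·log₂(P(2)/Q(2)) = 0.1484·log₂(0.1484/0.5) = -0.26006

D_KL(P||Q) = 0.65424 - 0.26006 = 0.39418 ≈ 0.3942 bits

D_KL(Q||P) = Σ Q(x) log₂(Q(x)/P(x))

Computing term by term:
  Q(1)·log₂(Q(1)/P(1)) = 0.5·log₂(0.5/0.8516) = -0.38412
  Q(2)·log₂(Q(2)/P(2)) = 0.5·log₂(0.5/0.1484) = 0.87622

D_KL(Q||P) = -0.38412 + 0.87622 = 0.49210 ≈ 0.4921 bits

These are NOT equal (difference: 0.0979 bits). KL divergence is asymmetric: D_KL(P||Q) ≠ D_KL(Q||P) in general.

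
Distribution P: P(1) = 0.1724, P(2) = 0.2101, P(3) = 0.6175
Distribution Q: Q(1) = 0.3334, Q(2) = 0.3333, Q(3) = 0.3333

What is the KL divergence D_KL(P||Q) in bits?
0.2454 bits

D_KL(P||Q) = Σ P(x) log₂(P(x)/Q(x))

Computing term by term:
  P(1)·log₂(P(1)/Q(1)) = 0.1724·log₂(0.1724/0.3334) = -0.16404
  P(2)·log₂(P(2)/Q(2)) = 0.2101·log₂(0.2101/0.3333) = -0.13987
  P(3)·log₂(P(3)/Q(3)) = 0.6175·log₂(0.6175/0.3333) = 0.54934

D_KL(P||Q) = -0.16404 - 0.13987 + 0.54934 = 0.24543 ≈ 0.2454 bits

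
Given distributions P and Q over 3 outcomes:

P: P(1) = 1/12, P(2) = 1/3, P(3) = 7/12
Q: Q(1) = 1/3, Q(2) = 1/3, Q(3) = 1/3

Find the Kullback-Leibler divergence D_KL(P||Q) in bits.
0.3043 bits

D_KL(P||Q) = Σ P(x) log₂(P(x)/Q(x))

Computing term by term:
  P(1)·log₂(P(1)/Q(1)) = (1/12)·log₂((1/12)/(1/3)) = -0.16667
  P(2)·log₂(P(2)/Q(2)) = (1/3)·log₂((1/3)/(1/3)) = 0.00000
  P(3)·log₂(P(3)/Q(3)) = (7/12)·log₂((7/12)/(1/3)) = 0.47096

D_KL(P||Q) = -0.16667 + 0.00000 + 0.47096 = 0.30429 ≈ 0.3043 bits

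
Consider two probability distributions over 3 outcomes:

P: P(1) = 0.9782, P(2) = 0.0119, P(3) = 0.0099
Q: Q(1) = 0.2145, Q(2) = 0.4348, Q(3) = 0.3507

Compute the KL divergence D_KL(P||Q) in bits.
2.0287 bits

D_KL(P||Q) = Σ P(x) log₂(P(x)/Q(x))

Computing term by term:
  P(1)·log₂(P(1)/Q(1)) = 0.9782·log₂(0.9782/0.2145) = 2.14143
  P(2)·log₂(P(2)/Q(2)) = 0.0119·log₂(0.0119/0.4348) = -0.06178
  P(3)·log₂(P(3)/Q(3)) = 0.0099·log₂(0.0099/0.3507) = -0.05095

D_KL(P||Q) = 2.14143 - 0.06178 - 0.05095 = 2.02870 ≈ 2.0287 bits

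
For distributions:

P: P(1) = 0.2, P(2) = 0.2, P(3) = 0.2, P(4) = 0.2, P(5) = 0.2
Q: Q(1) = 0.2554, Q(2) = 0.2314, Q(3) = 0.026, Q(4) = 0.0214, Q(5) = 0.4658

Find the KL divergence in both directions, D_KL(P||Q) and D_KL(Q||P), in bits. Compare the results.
D_KL(P||Q) = 0.8770 bits, D_KL(Q||P) = 0.5614 bits. D_KL(P||Q) is larger than D_KL(Q||P) by 0.3156 bits; the two directions differ.

D_KL(P||Q) = Σ P(x) log₂(P(x)/Q(x))

Computing term by term:
  P(1)·log₂(P(1)/Q(1)) = 0.2·log₂(0.2/0.2554) = -0.07055
  P(2)·log₂(P(2)/Q(2)) = 0.2·log₂(0.2/0.2314) = -0.04208
  P(3)·log₂(P(3)/Q(3)) = 0.2·log₂(0.2/0.026) = 0.58868
  P(4)·log₂(P(4)/Q(4)) = 0.2·log₂(0.2/0.0214) = 0.64486
  P(5)·log₂(P(5)/Q(5)) = 0.2·log₂(0.2/0.4658) = -0.24394

D_KL(P||Q) = -0.07055 - 0.04208 + 0.58868 + 0.64486 - 0.24394 = 0.87697 ≈ 0.8770 bits

D_KL(Q||P) = Σ Q(x) log₂(Q(x)/P(x))

Computing term by term:
  Q(1)·log₂(Q(1)/P(1)) = 0.2554·log₂(0.2554/0.2) = 0.09009
  Q(2)·log₂(Q(2)/P(2)) = 0.2314·log₂(0.2314/0.2) = 0.04868
  Q(3)·log₂(Q(3)/P(3)) = 0.026·log₂(0.026/0.2) = -0.07653
  Q(4)·log₂(Q(4)/P(4)) = 0.0214·log₂(0.0214/0.2) = -0.06900
  Q(5)·log₂(Q(5)/P(5)) = 0.4658·log₂(0.4658/0.2) = 0.56814

D_KL(Q||P) = 0.09009 + 0.04868 - 0.07653 - 0.06900 + 0.56814 = 0.56138 ≈ 0.5614 bits

These are NOT equal (difference: 0.3156 bits). KL divergence is asymmetric: D_KL(P||Q) ≠ D_KL(Q||P) in general.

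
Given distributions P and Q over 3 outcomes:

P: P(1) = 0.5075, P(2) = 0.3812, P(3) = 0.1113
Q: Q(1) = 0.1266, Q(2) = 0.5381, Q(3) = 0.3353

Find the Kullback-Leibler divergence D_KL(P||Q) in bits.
0.6499 bits

D_KL(P||Q) = Σ P(x) log₂(P(x)/Q(x))

Computing term by term:
  P(1)·log₂(P(1)/Q(1)) = 0.5075·log₂(0.5075/0.1266) = 1.01659
  P(2)·log₂(P(2)/Q(2)) = 0.3812·log₂(0.3812/0.5381) = -0.18958
  P(3)·log₂(P(3)/Q(3)) = 0.1113·log₂(0.1113/0.3353) = -0.17708

D_KL(P||Q) = 1.01659 - 0.18958 - 0.17708 = 0.64993 ≈ 0.6499 bits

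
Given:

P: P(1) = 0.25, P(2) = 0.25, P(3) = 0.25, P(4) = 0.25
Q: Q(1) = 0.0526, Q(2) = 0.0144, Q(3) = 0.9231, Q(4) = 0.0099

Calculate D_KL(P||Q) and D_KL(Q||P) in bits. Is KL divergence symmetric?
D_KL(P||Q) = 2.2851 bits, D_KL(Q||P) = 1.5159 bits. No, KL divergence is not symmetric.

D_KL(P||Q) = Σ P(x) log₂(P(x)/Q(x))

Computing term by term:
  P(1)·log₂(P(1)/Q(1)) = 0.25·log₂(0.25/0.0526) = 0.56220
  P(2)·log₂(P(2)/Q(2)) = 0.25·log₂(0.25/0.0144) = 1.02945
  P(3)·log₂(P(3)/Q(3)) = 0.25·log₂(0.25/0.9231) = -0.47114
  P(4)·log₂(P(4)/Q(4)) = 0.25·log₂(0.25/0.0099) = 1.16459

D_KL(P||Q) = 0.56220 + 1.02945 - 0.47114 + 1.16459 = 2.28510 ≈ 2.2851 bits

D_KL(Q||P) = Σ Q(x) log₂(Q(x)/P(x))

Computing term by term:
  Q(1)·log₂(Q(1)/P(1)) = 0.0526·log₂(0.0526/0.25) = -0.11829
  Q(2)·log₂(Q(2)/P(2)) = 0.0144·log₂(0.0144/0.25) = -0.05930
  Q(3)·log₂(Q(3)/P(3)) = 0.9231·log₂(0.9231/0.25) = 1.73964
  Q(4)·log₂(Q(4)/P(4)) = 0.0099·log₂(0.0099/0.25) = -0.04612

D_KL(Q||P) = -0.11829 - 0.05930 + 1.73964 - 0.04612 = 1.51593 ≈ 1.5159 bits

These are NOT equal (difference: 0.7692 bits). KL divergence is asymmetric: D_KL(P||Q) ≠ D_KL(Q||P) in general.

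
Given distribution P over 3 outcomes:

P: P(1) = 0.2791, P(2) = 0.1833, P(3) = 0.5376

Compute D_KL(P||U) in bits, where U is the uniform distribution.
0.1411 bits

U(i) = 1/3 for all i

D_KL(P||U) = Σ P(x) log₂(P(x) / (1/3))
           = Σ P(x) log₂(P(x)) + log₂(3)
           = log₂(3) - H(P)

H(P) = -Σ P(x) log₂(P(x)):
  -P(1)·log₂(P(1)) = -(0.2791)·log₂(0.2791) = 0.51386
  -P(2)·log₂(P(2)) = -(0.1833)·log₂(0.1833) = 0.44867
  -P(3)·log₂(P(3)) = -(0.5376)·log₂(0.5376) = 0.48136
H(P) = 0.51386 + 0.44867 + 0.48136 = 1.44389 bits

log₂(3) = 1.58496 bits

D_KL(P||U) = 1.58496 - 1.44389 = 0.14107 ≈ 0.1411 bits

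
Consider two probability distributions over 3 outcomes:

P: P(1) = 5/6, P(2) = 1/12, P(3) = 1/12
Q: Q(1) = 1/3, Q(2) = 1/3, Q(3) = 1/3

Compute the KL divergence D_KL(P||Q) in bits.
0.7683 bits

D_KL(P||Q) = Σ P(x) log₂(P(x)/Q(x))

Computing term by term:
  P(1)·log₂(P(1)/Q(1)) = (5/6)·log₂((5/6)/(1/3)) = 1.10161
  P(2)·log₂(P(2)/Q(2)) = (1/12)·log₂((1/12)/(1/3)) = -0.16667
  P(3)·log₂(P(3)/Q(3)) = (1/12)·log₂((1/12)/(1/3)) = -0.16667

D_KL(P||Q) = 1.10161 - 0.16667 - 0.16667 = 0.76827 ≈ 0.7683 bits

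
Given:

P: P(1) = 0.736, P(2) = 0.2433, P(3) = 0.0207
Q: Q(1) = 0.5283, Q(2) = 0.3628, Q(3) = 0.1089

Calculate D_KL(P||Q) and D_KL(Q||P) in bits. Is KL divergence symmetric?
D_KL(P||Q) = 0.1622 bits, D_KL(Q||P) = 0.2173 bits. No, KL divergence is not symmetric.

D_KL(P||Q) = Σ P(x) log₂(P(x)/Q(x))

Computing term by term:
  P(1)·log₂(P(1)/Q(1)) = 0.736·log₂(0.736/0.5283) = 0.35206
  P(2)·log₂(P(2)/Q(2)) = 0.2433·log₂(0.2433/0.3628) = -0.14025
  P(3)·log₂(P(3)/Q(3)) = 0.0207·log₂(0.0207/0.1089) = -0.04958

D_KL(P||Q) = 0.35206 - 0.14025 - 0.04958 = 0.16223 ≈ 0.1622 bits

D_KL(Q||P) = Σ Q(x) log₂(Q(x)/P(x))

Computing term by term:
  Q(1)·log₂(Q(1)/P(1)) = 0.5283·log₂(0.5283/0.736) = -0.25271
  Q(2)·log₂(Q(2)/P(2)) = 0.3628·log₂(0.3628/0.2433) = 0.20913
  Q(3)·log₂(Q(3)/P(3)) = 0.1089·log₂(0.1089/0.0207) = 0.26085

D_KL(Q||P) = -0.25271 + 0.20913 + 0.26085 = 0.21727 ≈ 0.2173 bits

These are NOT equal (difference: 0.0551 bits). KL divergence is asymmetric: D_KL(P||Q) ≠ D_KL(Q||P) in general.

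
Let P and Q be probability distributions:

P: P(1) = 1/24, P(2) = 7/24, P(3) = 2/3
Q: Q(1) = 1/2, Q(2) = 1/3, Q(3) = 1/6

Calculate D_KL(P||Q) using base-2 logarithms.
1.1278 bits

D_KL(P||Q) = Σ P(x) log₂(P(x)/Q(x))

Computing term by term:
  P(1)·log₂(P(1)/Q(1)) = (1/24)·log₂((1/24)/(1/2)) = -0.14937
  P(2)·log₂(P(2)/Q(2)) = (7/24)·log₂((7/24)/(1/3)) = -0.05619
  P(3)·log₂(P(3)/Q(3)) = (2/3)·log₂((2/3)/(1/6)) = 1.33333

D_KL(P||Q) = -0.14937 - 0.05619 + 1.33333 = 1.12777 ≈ 1.1278 bits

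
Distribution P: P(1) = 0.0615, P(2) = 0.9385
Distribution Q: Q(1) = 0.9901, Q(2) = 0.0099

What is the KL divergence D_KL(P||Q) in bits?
5.9164 bits

D_KL(P||Q) = Σ P(x) log₂(P(x)/Q(x))

Computing term by term:
  P(1)·log₂(P(1)/Q(1)) = 0.0615·log₂(0.0615/0.9901) = -0.24655
  P(2)·log₂(P(2)/Q(2)) = 0.9385·log₂(0.9385/0.0099) = 6.16293

D_KL(P||Q) = -0.24655 + 6.16293 = 5.91638 ≈ 5.9164 bits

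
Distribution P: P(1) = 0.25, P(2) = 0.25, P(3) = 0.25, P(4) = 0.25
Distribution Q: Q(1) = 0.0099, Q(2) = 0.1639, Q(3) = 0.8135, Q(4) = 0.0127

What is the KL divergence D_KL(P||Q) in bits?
1.9661 bits

D_KL(P||Q) = Σ P(x) log₂(P(x)/Q(x))

Computing term by term:
  P(1)·log₂(P(1)/Q(1)) = 0.25·log₂(0.25/0.0099) = 1.16459
  P(2)·log₂(P(2)/Q(2)) = 0.25·log₂(0.25/0.1639) = 0.15228
  P(3)·log₂(P(3)/Q(3)) = 0.25·log₂(0.25/0.8135) = -0.42555
  P(4)·log₂(P(4)/Q(4)) = 0.25·log₂(0.25/0.0127) = 1.07476

D_KL(P||Q) = 1.16459 + 0.15228 - 0.42555 + 1.07476 = 1.96608 ≈ 1.9661 bits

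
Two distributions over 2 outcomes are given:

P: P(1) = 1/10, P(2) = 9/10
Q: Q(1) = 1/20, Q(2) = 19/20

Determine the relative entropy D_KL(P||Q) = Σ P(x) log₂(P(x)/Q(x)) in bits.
0.0298 bits

D_KL(P||Q) = Σ P(x) log₂(P(x)/Q(x))

Computing term by term:
  P(1)·log₂(P(1)/Q(1)) = (1/10)·log₂((1/10)/(1/20)) = 0.10000
  P(2)·log₂(P(2)/Q(2)) = (9/10)·log₂((9/10)/(19/20)) = -0.07020

D_KL(P||Q) = 0.10000 - 0.07020 = 0.02980 ≈ 0.0298 bits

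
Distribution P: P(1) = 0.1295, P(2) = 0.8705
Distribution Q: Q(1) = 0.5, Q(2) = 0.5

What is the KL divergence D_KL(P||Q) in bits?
0.4439 bits

D_KL(P||Q) = Σ P(x) log₂(P(x)/Q(x))

Computing term by term:
  P(1)·log₂(P(1)/Q(1)) = 0.1295·log₂(0.1295/0.5) = -0.25239
  P(2)·log₂(P(2)/Q(2)) = 0.8705·log₂(0.8705/0.5) = 0.69633

D_KL(P||Q) = -0.25239 + 0.69633 = 0.44394 ≈ 0.4439 bits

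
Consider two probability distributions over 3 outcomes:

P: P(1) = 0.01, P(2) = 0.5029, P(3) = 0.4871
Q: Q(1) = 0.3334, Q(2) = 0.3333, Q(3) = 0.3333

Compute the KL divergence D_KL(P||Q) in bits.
0.5145 bits

D_KL(P||Q) = Σ P(x) log₂(P(x)/Q(x))

Computing term by term:
  P(1)·log₂(P(1)/Q(1)) = 0.01·log₂(0.01/0.3334) = -0.05059
  P(2)·log₂(P(2)/Q(2)) = 0.5029·log₂(0.5029/0.3333) = 0.29845
  P(3)·log₂(P(3)/Q(3)) = 0.4871·log₂(0.4871/0.3333) = 0.26664

D_KL(P||Q) = -0.05059 + 0.29845 + 0.26664 = 0.51450 ≈ 0.5145 bits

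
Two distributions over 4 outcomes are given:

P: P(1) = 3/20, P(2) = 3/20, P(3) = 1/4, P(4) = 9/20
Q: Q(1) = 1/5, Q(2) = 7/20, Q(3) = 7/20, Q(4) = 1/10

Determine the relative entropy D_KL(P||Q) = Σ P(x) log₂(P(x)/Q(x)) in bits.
0.6095 bits

D_KL(P||Q) = Σ P(x) log₂(P(x)/Q(x))

Computing term by term:
  P(1)·log₂(P(1)/Q(1)) = (3/20)·log₂((3/20)/(1/5)) = -0.06226
  P(2)·log₂(P(2)/Q(2)) = (3/20)·log₂((3/20)/(7/20)) = -0.18336
  P(3)·log₂(P(3)/Q(3)) = (1/4)·log₂((1/4)/(7/20)) = -0.12136
  P(4)·log₂(P(4)/Q(4)) = (9/20)·log₂((9/20)/(1/10)) = 0.97647

D_KL(P||Q) = -0.06226 - 0.18336 - 0.12136 + 0.97647 = 0.60949 ≈ 0.6095 bits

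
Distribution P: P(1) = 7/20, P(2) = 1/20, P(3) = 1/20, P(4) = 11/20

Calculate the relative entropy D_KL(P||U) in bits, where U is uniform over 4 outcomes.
0.5633 bits

U(i) = 1/4 for all i

D_KL(P||U) = Σ P(x) log₂(P(x) / (1/4))
           = Σ P(x) log₂(P(x)) + log₂(4)
           = log₂(4) - H(P)

H(P) = -Σ P(x) log₂(P(x)):
  -P(1)·log₂(P(1)) = -(7/20)·log₂(7/20) = 0.53010
  -P(2)·log₂(P(2)) = -(1/20)·log₂(1/20) = 0.21610
  -P(3)·log₂(P(3)) = -(1/20)·log₂(1/20) = 0.21610
  -P(4)·log₂(P(4)) = -(11/20)·log₂(11/20) = 0.47437
H(P) = 0.53010 + 0.21610 + 0.21610 + 0.47437 = 1.43667 bits

log₂(4) = 2.00000 bits

D_KL(P||U) = 2.00000 - 1.43667 = 0.56333 ≈ 0.5633 bits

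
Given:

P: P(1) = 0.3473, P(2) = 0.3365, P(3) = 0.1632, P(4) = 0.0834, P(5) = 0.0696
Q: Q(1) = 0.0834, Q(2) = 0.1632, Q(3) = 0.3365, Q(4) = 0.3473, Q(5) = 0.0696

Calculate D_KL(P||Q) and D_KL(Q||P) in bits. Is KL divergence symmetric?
D_KL(P||Q) = 0.7240 bits, D_KL(Q||P) = 0.7240 bits. The two values coincide for this particular pair, but no — KL divergence is not symmetric in general.

D_KL(P||Q) = Σ P(x) log₂(P(x)/Q(x))

Computing term by term:
  P(1)·log₂(P(1)/Q(1)) = 0.3473·log₂(0.3473/0.0834) = 0.71477
  P(2)·log₂(P(2)/Q(2)) = 0.3365·log₂(0.3365/0.1632) = 0.35129
  P(3)·log₂(P(3)/Q(3)) = 0.1632·log₂(0.1632/0.3365) = -0.17038
  P(4)·log₂(P(4)/Q(4)) = 0.0834·log₂(0.0834/0.3473) = -0.17164
  P(5)·log₂(P(5)/Q(5)) = 0.0696·log₂(0.0696/0.0696) = 0.00000

D_KL(P||Q) = 0.71477 + 0.35129 - 0.17038 - 0.17164 + 0.00000 = 0.72404 ≈ 0.7240 bits

D_KL(Q||P) = Σ Q(x) log₂(Q(x)/P(x))

Computing term by term:
  Q(1)·log₂(Q(1)/P(1)) = 0.0834·log₂(0.0834/0.3473) = -0.17164
  Q(2)·log₂(Q(2)/P(2)) = 0.1632·log₂(0.1632/0.3365) = -0.17038
  Q(3)·log₂(Q(3)/P(3)) = 0.3365·log₂(0.3365/0.1632) = 0.35129
  Q(4)·log₂(Q(4)/P(4)) = 0.3473·log₂(0.3473/0.0834) = 0.71477
  Q(5)·log₂(Q(5)/P(5)) = 0.0696·log₂(0.0696/0.0696) = 0.00000

D_KL(Q||P) = -0.17164 - 0.17038 + 0.35129 + 0.71477 + 0.00000 = 0.72404 ≈ 0.7240 bits

These ARE equal here. Q is P with outcomes relabeled (Q(1) = P(4), Q(2) = P(3), Q(3) = P(2), Q(4) = P(1)) by a relabeling that is its own inverse, so the two sums contain exactly the same terms in a different order. This is a special case — KL divergence is not symmetric in general: D_KL(P||Q) ≠ D_KL(Q||P) for most P, Q.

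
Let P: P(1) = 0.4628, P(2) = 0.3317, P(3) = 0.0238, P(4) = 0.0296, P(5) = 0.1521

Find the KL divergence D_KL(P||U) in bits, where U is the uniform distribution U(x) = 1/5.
0.5875 bits

U(i) = 1/5 for all i

D_KL(P||U) = Σ P(x) log₂(P(x) / (1/5))
           = Σ P(x) log₂(P(x)) + log₂(5)
           = log₂(5) - H(P)

H(P) = -Σ P(x) log₂(P(x)):
  -P(1)·log₂(P(1)) = -(0.4628)·log₂(0.4628) = 0.51442
  -P(2)·log₂(P(2)) = -(0.3317)·log₂(0.3317) = 0.52808
  -P(3)·log₂(P(3)) = -(0.0238)·log₂(0.0238) = 0.12835
  -P(4)·log₂(P(4)) = -(0.0296)·log₂(0.0296) = 0.15032
  -P(5)·log₂(P(5)) = -(0.1521)·log₂(0.1521) = 0.41324
H(P) = 0.51442 + 0.52808 + 0.12835 + 0.15032 + 0.41324 = 1.73441 bits

log₂(5) = 2.32193 bits

D_KL(P||U) = 2.32193 - 1.73441 = 0.58752 ≈ 0.5875 bits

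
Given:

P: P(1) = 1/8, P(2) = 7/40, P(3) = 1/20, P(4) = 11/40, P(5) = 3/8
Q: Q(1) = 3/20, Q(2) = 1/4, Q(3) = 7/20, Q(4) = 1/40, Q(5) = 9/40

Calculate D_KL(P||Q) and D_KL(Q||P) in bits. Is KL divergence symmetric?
D_KL(P||Q) = 0.9644 bits, D_KL(Q||P) = 0.8984 bits. No, KL divergence is not symmetric.

D_KL(P||Q) = Σ P(x) log₂(P(x)/Q(x))

Computing term by term:
  P(1)·log₂(P(1)/Q(1)) = (1/8)·log₂((1/8)/(3/20)) = -0.03288
  P(2)·log₂(P(2)/Q(2)) = (7/40)·log₂((7/40)/(1/4)) = -0.09005
  P(3)·log₂(P(3)/Q(3)) = (1/20)·log₂((1/20)/(7/20)) = -0.14037
  P(4)·log₂(P(4)/Q(4)) = (11/40)·log₂((11/40)/(1/40)) = 0.95134
  P(5)·log₂(P(5)/Q(5)) = (3/8)·log₂((3/8)/(9/40)) = 0.27636

D_KL(P||Q) = -0.03288 - 0.09005 - 0.14037 + 0.95134 + 0.27636 = 0.96440 ≈ 0.9644 bits

D_KL(Q||P) = Σ Q(x) log₂(Q(x)/P(x))

Computing term by term:
  Q(1)·log₂(Q(1)/P(1)) = (3/20)·log₂((3/20)/(1/8)) = 0.03946
  Q(2)·log₂(Q(2)/P(2)) = (1/4)·log₂((1/4)/(7/40)) = 0.12864
  Q(3)·log₂(Q(3)/P(3)) = (7/20)·log₂((7/20)/(1/20)) = 0.98257
  Q(4)·log₂(Q(4)/P(4)) = (1/40)·log₂((1/40)/(11/40)) = -0.08649
  Q(5)·log₂(Q(5)/P(5)) = (9/40)·log₂((9/40)/(3/8)) = -0.16582

D_KL(Q||P) = 0.03946 + 0.12864 + 0.98257 - 0.08649 - 0.16582 = 0.89836 ≈ 0.8984 bits

These are NOT equal (difference: 0.0660 bits). KL divergence is asymmetric: D_KL(P||Q) ≠ D_KL(Q||P) in general.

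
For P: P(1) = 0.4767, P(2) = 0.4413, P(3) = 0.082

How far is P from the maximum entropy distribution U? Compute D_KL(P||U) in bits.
0.2588 bits

U(i) = 1/3 for all i

D_KL(P||U) = Σ P(x) log₂(P(x) / (1/3))
           = Σ P(x) log₂(P(x)) + log₂(3)
           = log₂(3) - H(P)

H(P) = -Σ P(x) log₂(P(x)):
  -P(1)·log₂(P(1)) = -(0.4767)·log₂(0.4767) = 0.50952
  -P(2)·log₂(P(2)) = -(0.4413)·log₂(0.4413) = 0.52081
  -P(3)·log₂(P(3)) = -(0.082)·log₂(0.082) = 0.29588
H(P) = 0.50952 + 0.52081 + 0.29588 = 1.32621 bits

log₂(3) = 1.58496 bits

D_KL(P||U) = 1.58496 - 1.32621 = 0.25875 ≈ 0.2588 bits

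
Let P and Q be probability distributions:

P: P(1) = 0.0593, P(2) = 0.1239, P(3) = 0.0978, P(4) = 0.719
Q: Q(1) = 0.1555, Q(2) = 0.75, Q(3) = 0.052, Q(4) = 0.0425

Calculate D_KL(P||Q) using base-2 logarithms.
2.6186 bits

D_KL(P||Q) = Σ P(x) log₂(P(x)/Q(x))

Computing term by term:
  P(1)·log₂(P(1)/Q(1)) = 0.0593·log₂(0.0593/0.1555) = -0.08248
  P(2)·log₂(P(2)/Q(2)) = 0.1239·log₂(0.1239/0.75) = -0.32186
  P(3)·log₂(P(3)/Q(3)) = 0.0978·log₂(0.0978/0.052) = 0.08913
  P(4)·log₂(P(4)/Q(4)) = 0.719·log₂(0.719/0.0425) = 2.93385

D_KL(P||Q) = -0.08248 - 0.32186 + 0.08913 + 2.93385 = 2.61864 ≈ 2.6186 bits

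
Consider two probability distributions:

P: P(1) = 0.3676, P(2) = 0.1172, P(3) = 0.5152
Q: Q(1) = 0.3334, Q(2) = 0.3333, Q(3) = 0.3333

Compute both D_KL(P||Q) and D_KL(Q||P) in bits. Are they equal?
D_KL(P||Q) = 0.1988 bits, D_KL(Q||P) = 0.2462 bits. No, they are not equal.

D_KL(P||Q) = Σ P(x) log₂(P(x)/Q(x))

Computing term by term:
  P(1)·log₂(P(1)/Q(1)) = 0.3676·log₂(0.3676/0.3334) = 0.05179
  P(2)·log₂(P(2)/Q(2)) = 0.1172·log₂(0.1172/0.3333) = -0.17672
  P(3)·log₂(P(3)/Q(3)) = 0.5152·log₂(0.5152/0.3333) = 0.32371

D_KL(P||Q) = 0.05179 - 0.17672 + 0.32371 = 0.19878 ≈ 0.1988 bits

D_KL(Q||P) = Σ Q(x) log₂(Q(x)/P(x))

Computing term by term:
  Q(1)·log₂(Q(1)/P(1)) = 0.3334·log₂(0.3334/0.3676) = -0.04697
  Q(2)·log₂(Q(2)/P(2)) = 0.3333·log₂(0.3333/0.1172) = 0.50257
  Q(3)·log₂(Q(3)/P(3)) = 0.3333·log₂(0.3333/0.5152) = -0.20942

D_KL(Q||P) = -0.04697 + 0.50257 - 0.20942 = 0.24618 ≈ 0.2462 bits

These are NOT equal (difference: 0.0474 bits). KL divergence is asymmetric: D_KL(P||Q) ≠ D_KL(Q||P) in general.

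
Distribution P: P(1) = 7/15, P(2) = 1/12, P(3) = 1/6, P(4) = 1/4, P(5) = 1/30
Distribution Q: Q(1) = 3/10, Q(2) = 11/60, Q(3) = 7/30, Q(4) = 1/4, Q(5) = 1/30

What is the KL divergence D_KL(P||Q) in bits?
0.1218 bits

D_KL(P||Q) = Σ P(x) log₂(P(x)/Q(x))

Computing term by term:
  P(1)·log₂(P(1)/Q(1)) = (7/15)·log₂((7/15)/(3/10)) = 0.29747
  P(2)·log₂(P(2)/Q(2)) = (1/12)·log₂((1/12)/(11/60)) = -0.09479
  P(3)·log₂(P(3)/Q(3)) = (1/6)·log₂((1/6)/(7/30)) = -0.08090
  P(4)·log₂(P(4)/Q(4)) = (1/4)·log₂((1/4)/(1/4)) = 0.00000
  P(5)·log₂(P(5)/Q(5)) = (1/30)·log₂((1/30)/(1/30)) = 0.00000

D_KL(P||Q) = 0.29747 - 0.09479 - 0.08090 + 0.00000 + 0.00000 = 0.12178 ≈ 0.1218 bits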